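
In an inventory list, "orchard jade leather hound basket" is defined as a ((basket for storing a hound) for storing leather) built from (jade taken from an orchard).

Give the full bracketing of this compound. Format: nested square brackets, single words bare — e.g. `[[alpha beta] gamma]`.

[[orchard jade] [leather [hound basket]]]

Whole compound: head "basket" (specifically "leather hound basket"), modifier "orchard jade".
"orchard jade" → head "jade", modifier "orchard".
"leather hound basket" → head "basket" (specifically "hound basket"), modifier "leather".
"hound basket" → head "basket", modifier "hound".
Assembled: [[orchard jade] [leather [hound basket]]].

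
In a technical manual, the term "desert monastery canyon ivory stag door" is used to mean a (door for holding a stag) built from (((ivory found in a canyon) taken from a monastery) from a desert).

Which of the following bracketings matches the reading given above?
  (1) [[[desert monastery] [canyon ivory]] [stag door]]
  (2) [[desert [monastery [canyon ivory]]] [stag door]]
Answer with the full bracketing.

The paraphrase's head is the "door" part ("stag door"); its modifier is "desert monastery canyon ivory".
That top-level split, carried through the inner groups, gives [[desert [monastery [canyon ivory]]] [stag door]].

[[desert [monastery [canyon ivory]]] [stag door]]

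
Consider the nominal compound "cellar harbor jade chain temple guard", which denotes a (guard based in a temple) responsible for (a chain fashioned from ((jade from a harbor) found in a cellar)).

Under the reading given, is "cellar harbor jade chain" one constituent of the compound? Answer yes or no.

The paraphrase groups the words so that "cellar harbor jade chain" is one unit: it corresponds to a single parenthesized sub-phrase.
The full structure is [[[cellar [harbor jade]] chain] [temple guard]], in which [cellar harbor jade chain] is a constituent.

yes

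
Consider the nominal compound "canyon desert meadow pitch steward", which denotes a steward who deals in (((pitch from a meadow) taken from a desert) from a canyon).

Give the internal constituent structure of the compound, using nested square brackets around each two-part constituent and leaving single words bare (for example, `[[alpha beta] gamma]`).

At the top level: head "steward"; modifier "canyon desert meadow pitch".
"canyon desert meadow pitch" → head "pitch" (specifically "desert meadow pitch"), modifier "canyon".
"desert meadow pitch" → head "pitch" (specifically "meadow pitch"), modifier "desert".
"meadow pitch" → head "pitch", modifier "meadow".
Putting it together: [[canyon [desert [meadow pitch]]] steward].

[[canyon [desert [meadow pitch]]] steward]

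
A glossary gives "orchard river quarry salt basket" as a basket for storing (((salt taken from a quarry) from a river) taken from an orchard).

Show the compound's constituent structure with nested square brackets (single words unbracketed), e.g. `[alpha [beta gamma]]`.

[[orchard [river [quarry salt]]] basket]

The outermost head in the paraphrase is "basket", modified by "orchard river quarry salt".
"orchard river quarry salt" → head "salt" (specifically "river quarry salt"), modifier "orchard".
"river quarry salt" → head "salt" (specifically "quarry salt"), modifier "river".
"quarry salt" → head "salt", modifier "quarry".
Putting it together: [[orchard [river [quarry salt]]] basket].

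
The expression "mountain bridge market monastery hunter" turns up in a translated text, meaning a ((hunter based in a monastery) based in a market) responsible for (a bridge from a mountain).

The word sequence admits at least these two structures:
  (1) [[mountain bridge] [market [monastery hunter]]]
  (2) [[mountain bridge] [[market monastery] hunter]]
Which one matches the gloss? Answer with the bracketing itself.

The paraphrase's head is the "hunter" part ("market monastery hunter"); its modifier is "mountain bridge".
That top-level split, carried through the inner groups, gives [[mountain bridge] [market [monastery hunter]]].

[[mountain bridge] [market [monastery hunter]]]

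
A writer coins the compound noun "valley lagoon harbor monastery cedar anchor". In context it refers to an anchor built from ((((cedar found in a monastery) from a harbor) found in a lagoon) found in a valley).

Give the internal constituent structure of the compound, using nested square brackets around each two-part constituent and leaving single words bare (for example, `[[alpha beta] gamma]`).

[[valley [lagoon [harbor [monastery cedar]]]] anchor]

The outermost head in the paraphrase is "anchor", modified by "valley lagoon harbor monastery cedar".
Inside "valley lagoon harbor monastery cedar": head "cedar" (specifically "lagoon harbor monastery cedar"), modifier "valley".
Inside "lagoon harbor monastery cedar": head "cedar" (specifically "harbor monastery cedar"), modifier "lagoon".
Inside "harbor monastery cedar": head "cedar" (specifically "monastery cedar"), modifier "harbor".
Inside "monastery cedar": head "cedar", modifier "monastery".
Putting it together: [[valley [lagoon [harbor [monastery cedar]]]] anchor].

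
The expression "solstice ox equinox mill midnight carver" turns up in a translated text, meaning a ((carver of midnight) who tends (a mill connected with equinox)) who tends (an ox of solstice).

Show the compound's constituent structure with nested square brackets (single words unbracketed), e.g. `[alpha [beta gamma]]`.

[[solstice ox] [[equinox mill] [midnight carver]]]

At the top level: head "carver" (specifically "equinox mill midnight carver"); modifier "solstice ox".
"solstice ox" → head "ox", modifier "solstice".
"equinox mill midnight carver" → head "carver" (specifically "midnight carver"), modifier "equinox mill".
"equinox mill" → head "mill", modifier "equinox".
"midnight carver" → head "carver", modifier "midnight".
Putting it together: [[solstice ox] [[equinox mill] [midnight carver]]].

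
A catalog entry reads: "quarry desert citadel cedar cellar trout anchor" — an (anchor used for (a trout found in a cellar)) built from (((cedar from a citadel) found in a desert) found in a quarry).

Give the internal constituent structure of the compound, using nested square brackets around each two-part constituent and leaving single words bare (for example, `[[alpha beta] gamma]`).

The outermost head in the paraphrase is "anchor" (specifically "cellar trout anchor"), modified by "quarry desert citadel cedar".
"quarry desert citadel cedar" → head "cedar" (specifically "desert citadel cedar"), modifier "quarry".
"desert citadel cedar" → head "cedar" (specifically "citadel cedar"), modifier "desert".
"citadel cedar" → head "cedar", modifier "citadel".
"cellar trout anchor" → head "anchor", modifier "cellar trout".
"cellar trout" → head "trout", modifier "cellar".
Assembled: [[quarry [desert [citadel cedar]]] [[cellar trout] anchor]].

[[quarry [desert [citadel cedar]]] [[cellar trout] anchor]]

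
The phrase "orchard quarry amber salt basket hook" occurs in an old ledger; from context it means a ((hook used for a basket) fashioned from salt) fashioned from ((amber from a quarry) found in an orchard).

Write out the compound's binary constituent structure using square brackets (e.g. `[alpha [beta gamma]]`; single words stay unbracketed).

[[orchard [quarry amber]] [salt [basket hook]]]

At the top level: head "hook" (specifically "salt basket hook"); modifier "orchard quarry amber".
Inside "orchard quarry amber": head "amber" (specifically "quarry amber"), modifier "orchard".
Inside "quarry amber": head "amber", modifier "quarry".
Inside "salt basket hook": head "hook" (specifically "basket hook"), modifier "salt".
Inside "basket hook": head "hook", modifier "basket".
Assembled: [[orchard [quarry amber]] [salt [basket hook]]].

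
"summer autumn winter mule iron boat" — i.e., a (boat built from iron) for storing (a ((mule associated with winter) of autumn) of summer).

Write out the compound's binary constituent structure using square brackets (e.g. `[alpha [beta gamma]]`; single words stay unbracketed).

The outermost head in the paraphrase is "boat" (specifically "iron boat"), modified by "summer autumn winter mule".
"summer autumn winter mule" → head "mule" (specifically "autumn winter mule"), modifier "summer".
"autumn winter mule" → head "mule" (specifically "winter mule"), modifier "autumn".
"winter mule" → head "mule", modifier "winter".
"iron boat" → head "boat", modifier "iron".
Assembled: [[summer [autumn [winter mule]]] [iron boat]].

[[summer [autumn [winter mule]]] [iron boat]]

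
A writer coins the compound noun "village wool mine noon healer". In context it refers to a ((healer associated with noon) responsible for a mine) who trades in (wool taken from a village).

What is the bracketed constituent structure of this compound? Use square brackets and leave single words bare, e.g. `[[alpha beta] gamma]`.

[[village wool] [mine [noon healer]]]

At the top level: head "healer" (specifically "mine noon healer"); modifier "village wool".
Within "village wool", the head is "wool" and the modifier is "village".
Within "mine noon healer", the head is "healer" (specifically "noon healer") and the modifier is "mine".
Within "noon healer", the head is "healer" and the modifier is "noon".
So the structure is [[village wool] [mine [noon healer]]].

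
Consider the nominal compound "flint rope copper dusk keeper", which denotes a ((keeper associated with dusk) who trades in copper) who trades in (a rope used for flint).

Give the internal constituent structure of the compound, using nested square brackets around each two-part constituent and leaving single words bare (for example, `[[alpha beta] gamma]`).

Overall it is a kind of keeper (specifically "copper dusk keeper"); the modifier is "flint rope".
Within "flint rope", the head is "rope" and the modifier is "flint".
Within "copper dusk keeper", the head is "keeper" (specifically "dusk keeper") and the modifier is "copper".
Within "dusk keeper", the head is "keeper" and the modifier is "dusk".
So the structure is [[flint rope] [copper [dusk keeper]]].

[[flint rope] [copper [dusk keeper]]]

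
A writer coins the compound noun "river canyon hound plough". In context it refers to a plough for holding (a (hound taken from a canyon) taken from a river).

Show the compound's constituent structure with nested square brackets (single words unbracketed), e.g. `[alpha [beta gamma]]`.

Whole compound: head "plough", modifier "river canyon hound".
"river canyon hound" → head "hound" (specifically "canyon hound"), modifier "river".
"canyon hound" → head "hound", modifier "canyon".
Assembled: [[river [canyon hound]] plough].

[[river [canyon hound]] plough]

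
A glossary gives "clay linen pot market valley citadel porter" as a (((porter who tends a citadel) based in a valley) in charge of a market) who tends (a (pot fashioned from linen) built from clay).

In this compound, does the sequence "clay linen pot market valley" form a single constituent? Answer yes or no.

The top-level split is [clay linen pot] [market valley citadel porter]; the full structure is [[clay [linen pot]] [market [valley [citadel porter]]]].
"clay linen pot market valley" straddles a constituent boundary, so it is not a single unit.

no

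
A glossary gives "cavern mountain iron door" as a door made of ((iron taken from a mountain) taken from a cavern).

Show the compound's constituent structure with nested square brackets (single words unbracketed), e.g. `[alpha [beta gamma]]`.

At the top level: head "door"; modifier "cavern mountain iron".
Within "cavern mountain iron", the head is "iron" (specifically "mountain iron") and the modifier is "cavern".
Within "mountain iron", the head is "iron" and the modifier is "mountain".
So the structure is [[cavern [mountain iron]] door].

[[cavern [mountain iron]] door]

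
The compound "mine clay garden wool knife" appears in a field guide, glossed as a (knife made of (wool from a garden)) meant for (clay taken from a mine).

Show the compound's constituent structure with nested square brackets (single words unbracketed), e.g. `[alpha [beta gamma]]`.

Overall it is a kind of knife (specifically "garden wool knife"); the modifier is "mine clay".
"mine clay" → head "clay", modifier "mine".
"garden wool knife" → head "knife", modifier "garden wool".
"garden wool" → head "wool", modifier "garden".
Assembled: [[mine clay] [[garden wool] knife]].

[[mine clay] [[garden wool] knife]]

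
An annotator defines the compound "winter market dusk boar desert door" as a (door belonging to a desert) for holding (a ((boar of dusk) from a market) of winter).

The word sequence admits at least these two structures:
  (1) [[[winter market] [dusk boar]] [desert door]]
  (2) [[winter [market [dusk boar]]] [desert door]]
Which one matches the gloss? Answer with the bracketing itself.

[[winter [market [dusk boar]]] [desert door]]

The paraphrase's head is the "door" part ("desert door"); its modifier is "winter market dusk boar".
That top-level split, carried through the inner groups, gives [[winter [market [dusk boar]]] [desert door]].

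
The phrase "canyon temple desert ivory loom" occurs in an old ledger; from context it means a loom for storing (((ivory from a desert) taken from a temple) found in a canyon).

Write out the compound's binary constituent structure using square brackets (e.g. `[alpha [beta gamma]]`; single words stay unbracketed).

[[canyon [temple [desert ivory]]] loom]

At the top level: head "loom"; modifier "canyon temple desert ivory".
Inside "canyon temple desert ivory": head "ivory" (specifically "temple desert ivory"), modifier "canyon".
Inside "temple desert ivory": head "ivory" (specifically "desert ivory"), modifier "temple".
Inside "desert ivory": head "ivory", modifier "desert".
So the structure is [[canyon [temple [desert ivory]]] loom].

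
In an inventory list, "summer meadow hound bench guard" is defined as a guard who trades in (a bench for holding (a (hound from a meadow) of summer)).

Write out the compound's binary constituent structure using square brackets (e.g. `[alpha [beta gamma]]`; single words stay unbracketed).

[[[summer [meadow hound]] bench] guard]

Whole compound: head "guard", modifier "summer meadow hound bench".
Within "summer meadow hound bench", the head is "bench" and the modifier is "summer meadow hound".
Within "summer meadow hound", the head is "hound" (specifically "meadow hound") and the modifier is "summer".
Within "meadow hound", the head is "hound" and the modifier is "meadow".
Assembled: [[[summer [meadow hound]] bench] guard].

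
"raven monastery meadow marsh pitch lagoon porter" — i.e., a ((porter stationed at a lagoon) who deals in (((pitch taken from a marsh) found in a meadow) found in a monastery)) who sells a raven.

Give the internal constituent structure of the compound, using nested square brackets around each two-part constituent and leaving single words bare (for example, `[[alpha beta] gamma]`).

Overall it is a kind of porter (specifically "monastery meadow marsh pitch lagoon porter"); the modifier is "raven".
Inside "monastery meadow marsh pitch lagoon porter": head "porter" (specifically "lagoon porter"), modifier "monastery meadow marsh pitch".
Inside "monastery meadow marsh pitch": head "pitch" (specifically "meadow marsh pitch"), modifier "monastery".
Inside "meadow marsh pitch": head "pitch" (specifically "marsh pitch"), modifier "meadow".
Inside "marsh pitch": head "pitch", modifier "marsh".
Inside "lagoon porter": head "porter", modifier "lagoon".
Assembled: [raven [[monastery [meadow [marsh pitch]]] [lagoon porter]]].

[raven [[monastery [meadow [marsh pitch]]] [lagoon porter]]]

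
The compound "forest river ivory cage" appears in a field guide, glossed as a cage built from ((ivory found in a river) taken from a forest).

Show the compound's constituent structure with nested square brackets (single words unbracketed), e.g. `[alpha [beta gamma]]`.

[[forest [river ivory]] cage]

At the top level: head "cage"; modifier "forest river ivory".
"forest river ivory" → head "ivory" (specifically "river ivory"), modifier "forest".
"river ivory" → head "ivory", modifier "river".
Putting it together: [[forest [river ivory]] cage].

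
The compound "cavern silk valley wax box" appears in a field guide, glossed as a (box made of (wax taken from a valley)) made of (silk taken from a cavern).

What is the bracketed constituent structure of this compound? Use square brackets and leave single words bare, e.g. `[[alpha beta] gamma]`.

[[cavern silk] [[valley wax] box]]

At the top level: head "box" (specifically "valley wax box"); modifier "cavern silk".
Inside "cavern silk": head "silk", modifier "cavern".
Inside "valley wax box": head "box", modifier "valley wax".
Inside "valley wax": head "wax", modifier "valley".
So the structure is [[cavern silk] [[valley wax] box]].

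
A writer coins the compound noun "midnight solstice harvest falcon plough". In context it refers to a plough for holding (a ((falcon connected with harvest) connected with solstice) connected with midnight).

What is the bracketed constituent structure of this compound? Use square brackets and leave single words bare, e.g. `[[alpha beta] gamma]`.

The outermost head in the paraphrase is "plough", modified by "midnight solstice harvest falcon".
"midnight solstice harvest falcon" → head "falcon" (specifically "solstice harvest falcon"), modifier "midnight".
"solstice harvest falcon" → head "falcon" (specifically "harvest falcon"), modifier "solstice".
"harvest falcon" → head "falcon", modifier "harvest".
So the structure is [[midnight [solstice [harvest falcon]]] plough].

[[midnight [solstice [harvest falcon]]] plough]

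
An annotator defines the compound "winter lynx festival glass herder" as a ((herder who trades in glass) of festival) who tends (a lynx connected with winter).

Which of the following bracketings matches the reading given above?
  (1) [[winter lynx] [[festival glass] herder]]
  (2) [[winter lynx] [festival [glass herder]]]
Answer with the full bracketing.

[[winter lynx] [festival [glass herder]]]

The paraphrase's head is the "herder" part ("festival glass herder"); its modifier is "winter lynx".
That top-level split, carried through the inner groups, gives [[winter lynx] [festival [glass herder]]].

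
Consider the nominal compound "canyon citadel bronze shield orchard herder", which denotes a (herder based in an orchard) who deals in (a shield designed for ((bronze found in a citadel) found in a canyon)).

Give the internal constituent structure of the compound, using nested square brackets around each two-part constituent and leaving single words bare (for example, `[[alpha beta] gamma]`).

[[[canyon [citadel bronze]] shield] [orchard herder]]

Whole compound: head "herder" (specifically "orchard herder"), modifier "canyon citadel bronze shield".
Inside "canyon citadel bronze shield": head "shield", modifier "canyon citadel bronze".
Inside "canyon citadel bronze": head "bronze" (specifically "citadel bronze"), modifier "canyon".
Inside "citadel bronze": head "bronze", modifier "citadel".
Inside "orchard herder": head "herder", modifier "orchard".
So the structure is [[[canyon [citadel bronze]] shield] [orchard herder]].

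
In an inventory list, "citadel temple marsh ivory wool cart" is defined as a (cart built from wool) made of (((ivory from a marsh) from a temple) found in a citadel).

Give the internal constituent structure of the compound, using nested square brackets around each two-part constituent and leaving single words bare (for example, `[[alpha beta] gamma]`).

[[citadel [temple [marsh ivory]]] [wool cart]]

Whole compound: head "cart" (specifically "wool cart"), modifier "citadel temple marsh ivory".
Within "citadel temple marsh ivory", the head is "ivory" (specifically "temple marsh ivory") and the modifier is "citadel".
Within "temple marsh ivory", the head is "ivory" (specifically "marsh ivory") and the modifier is "temple".
Within "marsh ivory", the head is "ivory" and the modifier is "marsh".
Within "wool cart", the head is "cart" and the modifier is "wool".
Putting it together: [[citadel [temple [marsh ivory]]] [wool cart]].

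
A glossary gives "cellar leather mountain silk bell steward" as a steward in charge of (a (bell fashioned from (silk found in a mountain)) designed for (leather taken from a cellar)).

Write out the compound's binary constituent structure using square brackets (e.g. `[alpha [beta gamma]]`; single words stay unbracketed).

[[[cellar leather] [[mountain silk] bell]] steward]

At the top level: head "steward"; modifier "cellar leather mountain silk bell".
"cellar leather mountain silk bell" → head "bell" (specifically "mountain silk bell"), modifier "cellar leather".
"cellar leather" → head "leather", modifier "cellar".
"mountain silk bell" → head "bell", modifier "mountain silk".
"mountain silk" → head "silk", modifier "mountain".
Assembled: [[[cellar leather] [[mountain silk] bell]] steward].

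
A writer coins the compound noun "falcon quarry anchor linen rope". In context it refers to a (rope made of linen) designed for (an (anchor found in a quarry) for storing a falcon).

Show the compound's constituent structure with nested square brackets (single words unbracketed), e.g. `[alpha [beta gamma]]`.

Overall it is a kind of rope (specifically "linen rope"); the modifier is "falcon quarry anchor".
Inside "falcon quarry anchor": head "anchor" (specifically "quarry anchor"), modifier "falcon".
Inside "quarry anchor": head "anchor", modifier "quarry".
Inside "linen rope": head "rope", modifier "linen".
Assembled: [[falcon [quarry anchor]] [linen rope]].

[[falcon [quarry anchor]] [linen rope]]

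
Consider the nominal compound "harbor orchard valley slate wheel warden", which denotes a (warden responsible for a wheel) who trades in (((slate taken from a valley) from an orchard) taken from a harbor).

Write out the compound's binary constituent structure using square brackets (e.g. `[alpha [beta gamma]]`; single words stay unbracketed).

Whole compound: head "warden" (specifically "wheel warden"), modifier "harbor orchard valley slate".
"harbor orchard valley slate" → head "slate" (specifically "orchard valley slate"), modifier "harbor".
"orchard valley slate" → head "slate" (specifically "valley slate"), modifier "orchard".
"valley slate" → head "slate", modifier "valley".
"wheel warden" → head "warden", modifier "wheel".
Putting it together: [[harbor [orchard [valley slate]]] [wheel warden]].

[[harbor [orchard [valley slate]]] [wheel warden]]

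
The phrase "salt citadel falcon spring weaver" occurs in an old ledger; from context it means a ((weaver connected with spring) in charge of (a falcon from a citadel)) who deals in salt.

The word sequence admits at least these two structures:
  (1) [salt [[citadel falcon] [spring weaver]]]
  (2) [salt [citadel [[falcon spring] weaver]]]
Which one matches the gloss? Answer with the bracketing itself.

[salt [[citadel falcon] [spring weaver]]]

The paraphrase's head is the "weaver" part ("citadel falcon spring weaver"); its modifier is "salt".
That top-level split, carried through the inner groups, gives [salt [[citadel falcon] [spring weaver]]].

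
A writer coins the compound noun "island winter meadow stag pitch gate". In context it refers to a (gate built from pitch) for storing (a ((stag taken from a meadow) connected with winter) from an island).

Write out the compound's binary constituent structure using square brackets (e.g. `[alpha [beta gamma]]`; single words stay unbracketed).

Overall it is a kind of gate (specifically "pitch gate"); the modifier is "island winter meadow stag".
Inside "island winter meadow stag": head "stag" (specifically "winter meadow stag"), modifier "island".
Inside "winter meadow stag": head "stag" (specifically "meadow stag"), modifier "winter".
Inside "meadow stag": head "stag", modifier "meadow".
Inside "pitch gate": head "gate", modifier "pitch".
Assembled: [[island [winter [meadow stag]]] [pitch gate]].

[[island [winter [meadow stag]]] [pitch gate]]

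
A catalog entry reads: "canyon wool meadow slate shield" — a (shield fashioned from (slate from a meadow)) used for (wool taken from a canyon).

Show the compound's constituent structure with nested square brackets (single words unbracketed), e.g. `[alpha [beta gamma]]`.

Whole compound: head "shield" (specifically "meadow slate shield"), modifier "canyon wool".
"canyon wool" → head "wool", modifier "canyon".
"meadow slate shield" → head "shield", modifier "meadow slate".
"meadow slate" → head "slate", modifier "meadow".
So the structure is [[canyon wool] [[meadow slate] shield]].

[[canyon wool] [[meadow slate] shield]]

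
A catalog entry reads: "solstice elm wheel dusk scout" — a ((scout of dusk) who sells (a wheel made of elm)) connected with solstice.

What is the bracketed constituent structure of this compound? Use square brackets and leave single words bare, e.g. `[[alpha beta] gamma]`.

[solstice [[elm wheel] [dusk scout]]]

Overall it is a kind of scout (specifically "elm wheel dusk scout"); the modifier is "solstice".
"elm wheel dusk scout" → head "scout" (specifically "dusk scout"), modifier "elm wheel".
"elm wheel" → head "wheel", modifier "elm".
"dusk scout" → head "scout", modifier "dusk".
Putting it together: [solstice [[elm wheel] [dusk scout]]].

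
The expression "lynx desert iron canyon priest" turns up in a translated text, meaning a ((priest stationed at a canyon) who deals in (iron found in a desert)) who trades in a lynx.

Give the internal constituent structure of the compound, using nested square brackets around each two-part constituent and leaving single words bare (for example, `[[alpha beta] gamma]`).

Whole compound: head "priest" (specifically "desert iron canyon priest"), modifier "lynx".
Within "desert iron canyon priest", the head is "priest" (specifically "canyon priest") and the modifier is "desert iron".
Within "desert iron", the head is "iron" and the modifier is "desert".
Within "canyon priest", the head is "priest" and the modifier is "canyon".
Assembled: [lynx [[desert iron] [canyon priest]]].

[lynx [[desert iron] [canyon priest]]]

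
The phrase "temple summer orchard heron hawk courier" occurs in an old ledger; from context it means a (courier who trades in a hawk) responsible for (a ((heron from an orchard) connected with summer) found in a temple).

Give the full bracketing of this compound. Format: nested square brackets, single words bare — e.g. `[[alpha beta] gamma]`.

[[temple [summer [orchard heron]]] [hawk courier]]

Overall it is a kind of courier (specifically "hawk courier"); the modifier is "temple summer orchard heron".
"temple summer orchard heron" → head "heron" (specifically "summer orchard heron"), modifier "temple".
"summer orchard heron" → head "heron" (specifically "orchard heron"), modifier "summer".
"orchard heron" → head "heron", modifier "orchard".
"hawk courier" → head "courier", modifier "hawk".
Assembled: [[temple [summer [orchard heron]]] [hawk courier]].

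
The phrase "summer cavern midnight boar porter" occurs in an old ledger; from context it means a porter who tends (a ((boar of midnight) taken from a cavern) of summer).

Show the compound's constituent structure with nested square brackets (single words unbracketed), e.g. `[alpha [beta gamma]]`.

[[summer [cavern [midnight boar]]] porter]

The outermost head in the paraphrase is "porter", modified by "summer cavern midnight boar".
Within "summer cavern midnight boar", the head is "boar" (specifically "cavern midnight boar") and the modifier is "summer".
Within "cavern midnight boar", the head is "boar" (specifically "midnight boar") and the modifier is "cavern".
Within "midnight boar", the head is "boar" and the modifier is "midnight".
Assembled: [[summer [cavern [midnight boar]]] porter].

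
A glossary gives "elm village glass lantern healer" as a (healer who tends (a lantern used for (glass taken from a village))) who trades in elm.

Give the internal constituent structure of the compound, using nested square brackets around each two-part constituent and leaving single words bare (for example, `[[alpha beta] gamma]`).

[elm [[[village glass] lantern] healer]]

Overall it is a kind of healer (specifically "village glass lantern healer"); the modifier is "elm".
Inside "village glass lantern healer": head "healer", modifier "village glass lantern".
Inside "village glass lantern": head "lantern", modifier "village glass".
Inside "village glass": head "glass", modifier "village".
So the structure is [elm [[[village glass] lantern] healer]].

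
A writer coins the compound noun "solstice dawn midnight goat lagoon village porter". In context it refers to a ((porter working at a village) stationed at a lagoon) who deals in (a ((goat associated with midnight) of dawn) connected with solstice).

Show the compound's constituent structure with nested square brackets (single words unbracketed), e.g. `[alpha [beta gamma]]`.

Overall it is a kind of porter (specifically "lagoon village porter"); the modifier is "solstice dawn midnight goat".
"solstice dawn midnight goat" → head "goat" (specifically "dawn midnight goat"), modifier "solstice".
"dawn midnight goat" → head "goat" (specifically "midnight goat"), modifier "dawn".
"midnight goat" → head "goat", modifier "midnight".
"lagoon village porter" → head "porter" (specifically "village porter"), modifier "lagoon".
"village porter" → head "porter", modifier "village".
Putting it together: [[solstice [dawn [midnight goat]]] [lagoon [village porter]]].

[[solstice [dawn [midnight goat]]] [lagoon [village porter]]]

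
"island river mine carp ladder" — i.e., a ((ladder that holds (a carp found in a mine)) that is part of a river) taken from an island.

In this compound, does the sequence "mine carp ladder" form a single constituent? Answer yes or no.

yes

The paraphrase groups the words so that "mine carp ladder" is one unit: it corresponds to a single parenthesized sub-phrase.
The full structure is [island [river [[mine carp] ladder]]], in which [mine carp ladder] is a constituent.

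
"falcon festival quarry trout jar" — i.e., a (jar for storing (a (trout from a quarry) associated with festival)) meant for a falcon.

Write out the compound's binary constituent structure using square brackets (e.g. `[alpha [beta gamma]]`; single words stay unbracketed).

[falcon [[festival [quarry trout]] jar]]

Whole compound: head "jar" (specifically "festival quarry trout jar"), modifier "falcon".
Inside "festival quarry trout jar": head "jar", modifier "festival quarry trout".
Inside "festival quarry trout": head "trout" (specifically "quarry trout"), modifier "festival".
Inside "quarry trout": head "trout", modifier "quarry".
Assembled: [falcon [[festival [quarry trout]] jar]].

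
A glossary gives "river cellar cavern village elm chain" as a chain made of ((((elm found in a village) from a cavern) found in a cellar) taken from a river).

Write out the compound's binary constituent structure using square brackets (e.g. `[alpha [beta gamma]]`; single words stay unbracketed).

[[river [cellar [cavern [village elm]]]] chain]

Overall it is a kind of chain; the modifier is "river cellar cavern village elm".
Within "river cellar cavern village elm", the head is "elm" (specifically "cellar cavern village elm") and the modifier is "river".
Within "cellar cavern village elm", the head is "elm" (specifically "cavern village elm") and the modifier is "cellar".
Within "cavern village elm", the head is "elm" (specifically "village elm") and the modifier is "cavern".
Within "village elm", the head is "elm" and the modifier is "village".
So the structure is [[river [cellar [cavern [village elm]]]] chain].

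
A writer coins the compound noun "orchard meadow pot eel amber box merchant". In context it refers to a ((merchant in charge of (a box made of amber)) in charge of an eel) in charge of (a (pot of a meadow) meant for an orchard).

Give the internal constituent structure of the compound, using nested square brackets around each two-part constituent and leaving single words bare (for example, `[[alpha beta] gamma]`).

[[orchard [meadow pot]] [eel [[amber box] merchant]]]

The outermost head in the paraphrase is "merchant" (specifically "eel amber box merchant"), modified by "orchard meadow pot".
"orchard meadow pot" → head "pot" (specifically "meadow pot"), modifier "orchard".
"meadow pot" → head "pot", modifier "meadow".
"eel amber box merchant" → head "merchant" (specifically "amber box merchant"), modifier "eel".
"amber box merchant" → head "merchant", modifier "amber box".
"amber box" → head "box", modifier "amber".
So the structure is [[orchard [meadow pot]] [eel [[amber box] merchant]]].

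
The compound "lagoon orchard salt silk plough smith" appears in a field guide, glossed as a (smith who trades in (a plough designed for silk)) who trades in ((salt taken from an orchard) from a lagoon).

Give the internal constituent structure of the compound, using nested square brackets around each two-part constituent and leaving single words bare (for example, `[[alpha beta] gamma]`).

[[lagoon [orchard salt]] [[silk plough] smith]]

The outermost head in the paraphrase is "smith" (specifically "silk plough smith"), modified by "lagoon orchard salt".
Within "lagoon orchard salt", the head is "salt" (specifically "orchard salt") and the modifier is "lagoon".
Within "orchard salt", the head is "salt" and the modifier is "orchard".
Within "silk plough smith", the head is "smith" and the modifier is "silk plough".
Within "silk plough", the head is "plough" and the modifier is "silk".
So the structure is [[lagoon [orchard salt]] [[silk plough] smith]].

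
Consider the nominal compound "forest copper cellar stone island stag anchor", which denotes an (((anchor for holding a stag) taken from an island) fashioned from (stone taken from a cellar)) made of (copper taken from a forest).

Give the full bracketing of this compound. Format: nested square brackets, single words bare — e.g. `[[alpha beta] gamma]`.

[[forest copper] [[cellar stone] [island [stag anchor]]]]

Overall it is a kind of anchor (specifically "cellar stone island stag anchor"); the modifier is "forest copper".
"forest copper" → head "copper", modifier "forest".
"cellar stone island stag anchor" → head "anchor" (specifically "island stag anchor"), modifier "cellar stone".
"cellar stone" → head "stone", modifier "cellar".
"island stag anchor" → head "anchor" (specifically "stag anchor"), modifier "island".
"stag anchor" → head "anchor", modifier "stag".
Putting it together: [[forest copper] [[cellar stone] [island [stag anchor]]]].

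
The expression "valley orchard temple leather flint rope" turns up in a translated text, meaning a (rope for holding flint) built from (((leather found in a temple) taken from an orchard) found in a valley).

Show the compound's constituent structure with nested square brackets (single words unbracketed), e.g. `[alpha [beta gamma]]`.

[[valley [orchard [temple leather]]] [flint rope]]

The outermost head in the paraphrase is "rope" (specifically "flint rope"), modified by "valley orchard temple leather".
"valley orchard temple leather" → head "leather" (specifically "orchard temple leather"), modifier "valley".
"orchard temple leather" → head "leather" (specifically "temple leather"), modifier "orchard".
"temple leather" → head "leather", modifier "temple".
"flint rope" → head "rope", modifier "flint".
Putting it together: [[valley [orchard [temple leather]]] [flint rope]].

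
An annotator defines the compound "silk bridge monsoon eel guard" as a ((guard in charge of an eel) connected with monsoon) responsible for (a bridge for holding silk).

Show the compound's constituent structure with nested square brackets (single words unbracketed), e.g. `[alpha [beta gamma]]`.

[[silk bridge] [monsoon [eel guard]]]

The outermost head in the paraphrase is "guard" (specifically "monsoon eel guard"), modified by "silk bridge".
Within "silk bridge", the head is "bridge" and the modifier is "silk".
Within "monsoon eel guard", the head is "guard" (specifically "eel guard") and the modifier is "monsoon".
Within "eel guard", the head is "guard" and the modifier is "eel".
Putting it together: [[silk bridge] [monsoon [eel guard]]].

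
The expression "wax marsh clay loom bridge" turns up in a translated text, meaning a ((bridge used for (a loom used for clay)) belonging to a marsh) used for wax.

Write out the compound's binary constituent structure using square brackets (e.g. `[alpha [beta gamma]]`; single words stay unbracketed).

[wax [marsh [[clay loom] bridge]]]

The outermost head in the paraphrase is "bridge" (specifically "marsh clay loom bridge"), modified by "wax".
Within "marsh clay loom bridge", the head is "bridge" (specifically "clay loom bridge") and the modifier is "marsh".
Within "clay loom bridge", the head is "bridge" and the modifier is "clay loom".
Within "clay loom", the head is "loom" and the modifier is "clay".
Putting it together: [wax [marsh [[clay loom] bridge]]].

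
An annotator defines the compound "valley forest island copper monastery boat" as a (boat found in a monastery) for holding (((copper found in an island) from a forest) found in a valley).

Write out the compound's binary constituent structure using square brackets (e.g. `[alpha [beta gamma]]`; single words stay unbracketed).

The outermost head in the paraphrase is "boat" (specifically "monastery boat"), modified by "valley forest island copper".
Inside "valley forest island copper": head "copper" (specifically "forest island copper"), modifier "valley".
Inside "forest island copper": head "copper" (specifically "island copper"), modifier "forest".
Inside "island copper": head "copper", modifier "island".
Inside "monastery boat": head "boat", modifier "monastery".
So the structure is [[valley [forest [island copper]]] [monastery boat]].

[[valley [forest [island copper]]] [monastery boat]]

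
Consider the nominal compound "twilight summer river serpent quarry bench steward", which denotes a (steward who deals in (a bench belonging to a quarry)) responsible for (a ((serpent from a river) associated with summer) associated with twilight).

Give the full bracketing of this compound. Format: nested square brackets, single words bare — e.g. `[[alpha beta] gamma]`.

[[twilight [summer [river serpent]]] [[quarry bench] steward]]

Whole compound: head "steward" (specifically "quarry bench steward"), modifier "twilight summer river serpent".
Inside "twilight summer river serpent": head "serpent" (specifically "summer river serpent"), modifier "twilight".
Inside "summer river serpent": head "serpent" (specifically "river serpent"), modifier "summer".
Inside "river serpent": head "serpent", modifier "river".
Inside "quarry bench steward": head "steward", modifier "quarry bench".
Inside "quarry bench": head "bench", modifier "quarry".
Putting it together: [[twilight [summer [river serpent]]] [[quarry bench] steward]].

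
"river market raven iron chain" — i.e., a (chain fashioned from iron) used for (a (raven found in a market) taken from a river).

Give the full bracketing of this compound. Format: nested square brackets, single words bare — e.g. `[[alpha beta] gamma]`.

Overall it is a kind of chain (specifically "iron chain"); the modifier is "river market raven".
Within "river market raven", the head is "raven" (specifically "market raven") and the modifier is "river".
Within "market raven", the head is "raven" and the modifier is "market".
Within "iron chain", the head is "chain" and the modifier is "iron".
So the structure is [[river [market raven]] [iron chain]].

[[river [market raven]] [iron chain]]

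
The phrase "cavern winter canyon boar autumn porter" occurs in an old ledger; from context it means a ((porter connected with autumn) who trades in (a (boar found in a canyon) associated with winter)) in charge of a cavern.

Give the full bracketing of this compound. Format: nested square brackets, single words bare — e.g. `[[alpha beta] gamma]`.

The outermost head in the paraphrase is "porter" (specifically "winter canyon boar autumn porter"), modified by "cavern".
"winter canyon boar autumn porter" → head "porter" (specifically "autumn porter"), modifier "winter canyon boar".
"winter canyon boar" → head "boar" (specifically "canyon boar"), modifier "winter".
"canyon boar" → head "boar", modifier "canyon".
"autumn porter" → head "porter", modifier "autumn".
Putting it together: [cavern [[winter [canyon boar]] [autumn porter]]].

[cavern [[winter [canyon boar]] [autumn porter]]]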